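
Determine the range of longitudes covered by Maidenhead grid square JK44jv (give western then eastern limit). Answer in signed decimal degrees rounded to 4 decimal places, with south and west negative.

Field J=9, K=10: +9·20° lon, +10·10° lat → SW at lon 0°, lat 10°.
Square 4, 4: +4·2° lon, +4·1° lat → SW at lon 8°, lat 14°.
Subsquare j=9, v=21: +9·0.0833333° lon, +21·0.0416667° lat → SW at lon 8.75°, lat 14.875°.
Cell spans 0.0833333° lon × 0.0416667° lat.
west 8.7500, east 8.8333.

8.7500, 8.8333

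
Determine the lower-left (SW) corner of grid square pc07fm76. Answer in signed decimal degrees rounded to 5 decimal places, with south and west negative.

-62.47500, 120.47500

Field P=15, C=2: +15·20° lon, +2·10° lat → SW at lon 120°, lat -70°.
Square 0, 7: +0·2° lon, +7·1° lat → SW at lon 120°, lat -63°.
Subsquare f=5, m=12: +5·0.0833333° lon, +12·0.0416667° lat → SW at lon 120.417°, lat -62.5°.
Extended square 7, 6: +7·0.00833333° lon, +6·0.00416667° lat → SW at lon 120.475°, lat -62.475°.
latitude -62.47500, longitude 120.47500.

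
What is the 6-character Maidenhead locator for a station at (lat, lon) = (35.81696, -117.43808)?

Offset from 180°W / 90°S: lon 62.5619°, lat 125.8170°.
Field (20°×10°, letters A–R): lon ⌊62.5619/20⌋ = 3 → D; lat ⌊125.8170/10⌋ = 12 → M.
Square (2°×1°, digits 0–9): lon ⌊2.5619/2⌋ = 1; lat ⌊5.8170/1⌋ = 5.
Subsquare (5′×2.5′, letters a–x): lon ⌊0.5619/0.0833333⌋ = 6 → g; lat ⌊0.8170/0.0416667⌋ = 19 → t.

DM15gt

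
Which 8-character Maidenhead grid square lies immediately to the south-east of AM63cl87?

AM63cl96

Longitude extended square 8; +1 → 9.
Latitude extended square 7; −1 → 6.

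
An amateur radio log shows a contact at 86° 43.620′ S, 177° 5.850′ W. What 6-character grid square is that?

AA13kg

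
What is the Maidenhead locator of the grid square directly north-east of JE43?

Longitude square 4; +1 → 5.
Latitude square 3; +1 → 4.

JE54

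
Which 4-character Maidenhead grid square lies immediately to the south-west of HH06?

GH95

Longitude square 0; −1 → -1, wraps to 9, carry into field.
Longitude field H = 7; −1 → 6 = G.
Latitude square 6; −1 → 5.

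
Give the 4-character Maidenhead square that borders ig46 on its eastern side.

IG56

Longitude square 4; +1 → 5.
The latitude characters are unchanged.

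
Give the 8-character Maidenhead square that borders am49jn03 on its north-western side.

AM49in94

Longitude extended square 0; −1 → -1, wraps to 9, carry into subsquare.
Longitude subsquare j = 9; −1 → 8 = i.
Latitude extended square 3; +1 → 4.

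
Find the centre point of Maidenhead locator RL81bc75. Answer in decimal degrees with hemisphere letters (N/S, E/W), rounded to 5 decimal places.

21.10625° N, 176.14583° E

Field R=17, L=11: +17·20° lon, +11·10° lat → SW at lon 160°, lat 20°.
Square 8, 1: +8·2° lon, +1·1° lat → SW at lon 176°, lat 21°.
Subsquare b=1, c=2: +1·0.0833333° lon, +2·0.0416667° lat → SW at lon 176.083°, lat 21.0833°.
Extended square 7, 5: +7·0.00833333° lon, +5·0.00416667° lat → SW at lon 176.142°, lat 21.1042°.
Cell spans 0.00833333° lon × 0.00416667° lat. Centre is SW corner plus half of each.
latitude 21.10625° N, longitude 176.14583° E.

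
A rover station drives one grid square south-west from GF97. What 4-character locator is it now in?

Longitude square 9; −1 → 8.
Latitude square 7; −1 → 6.

GF86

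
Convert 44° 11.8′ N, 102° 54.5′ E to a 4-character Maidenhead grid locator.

ON14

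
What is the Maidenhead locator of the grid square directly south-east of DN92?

Longitude square 9; +1 → 10, wraps to 0, carry into field.
Longitude field D = 3; +1 → 4 = E.
Latitude square 2; −1 → 1.

EN01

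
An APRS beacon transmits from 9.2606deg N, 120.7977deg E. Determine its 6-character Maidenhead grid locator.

PJ09jg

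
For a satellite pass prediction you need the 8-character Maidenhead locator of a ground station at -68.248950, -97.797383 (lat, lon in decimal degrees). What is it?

Add 180° to longitude and 90° to latitude: 82.20262, 21.75105.
Field: lon ⌊82.20262/20⌋ = 4 → E; lat ⌊21.75105/10⌋ = 2 → C.
Square: lon ⌊2.20262/2⌋ = 1; lat ⌊1.75105/1⌋ = 1.
Subsquare: lon ⌊0.20262/0.0833333⌋ = 2 → c; lat ⌊0.75105/0.0416667⌋ = 18 → s.
Extended square: lon ⌊0.03595/0.00833333⌋ = 4; lat ⌊0.00105/0.00416667⌋ = 0.

EC11cs40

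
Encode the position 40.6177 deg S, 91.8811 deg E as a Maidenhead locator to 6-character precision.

NE59wj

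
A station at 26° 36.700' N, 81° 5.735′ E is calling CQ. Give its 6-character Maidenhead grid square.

NL06no

Add 180° to longitude and 90° to latitude: 261.0956, 116.6117.
Field (20°×10°, letters A–R): 261.0956/20 → 13 → N, 116.6117/10 → 11 → L; chars NL.
Square (2°×1°, digits 0–9): 1.0956/2 → 0, 6.6117/1 → 6; chars 06.
Subsquare (5′×2.5′, letters a–x): 1.0956/0.0833333 → 13 → n, 0.6117/0.0416667 → 14 → o; chars no.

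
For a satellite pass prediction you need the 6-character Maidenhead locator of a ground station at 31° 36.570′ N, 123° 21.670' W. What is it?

CM81ho

Add 180° to longitude and 90° to latitude: 56.6388, 121.6095.
Field: 56.6388/20 → 2 → C, 121.6095/10 → 12 → M; chars CM.
Square: 16.6388/2 → 8, 1.6095/1 → 1; chars 81.
Subsquare: 0.6388/0.0833333 → 7 → h, 0.6095/0.0416667 → 14 → o; chars ho.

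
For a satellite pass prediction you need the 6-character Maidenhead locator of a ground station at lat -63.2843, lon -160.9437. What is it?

Shift to the Maidenhead origin (180°W, 90°S): lon 19.0563, lat 26.7157.
Field: lon ⌊19.0563/20⌋ = 0 → A; lat ⌊26.7157/10⌋ = 2 → C.
Square: lon ⌊19.0563/2⌋ = 9; lat ⌊6.7157/1⌋ = 6.
Subsquare: lon ⌊1.0563/0.0833333⌋ = 12 → m; lat ⌊0.7157/0.0416667⌋ = 17 → r.

AC96mr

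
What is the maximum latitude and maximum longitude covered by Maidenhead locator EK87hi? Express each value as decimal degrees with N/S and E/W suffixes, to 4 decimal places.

17.3750° N, 83.3333° W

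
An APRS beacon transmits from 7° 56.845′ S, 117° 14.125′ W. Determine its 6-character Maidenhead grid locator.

DI12jb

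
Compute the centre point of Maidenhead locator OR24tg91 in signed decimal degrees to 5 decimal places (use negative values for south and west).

84.25625, 105.66250

Field O=14, R=17: +14·20° lon, +17·10° lat → SW at lon 100°, lat 80°.
Square 2, 4: +2·2° lon, +4·1° lat → SW at lon 104°, lat 84°.
Subsquare t=19, g=6: +19·0.0833333° lon, +6·0.0416667° lat → SW at lon 105.583°, lat 84.25°.
Extended square 9, 1: +9·0.00833333° lon, +1·0.00416667° lat → SW at lon 105.658°, lat 84.2542°.
Cell spans 0.00833333° lon × 0.00416667° lat. Centre is SW corner plus half of each.
latitude 84.25625, longitude 105.66250.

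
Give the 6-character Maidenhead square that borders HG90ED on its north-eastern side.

HG90fe

Longitude subsquare e = 4; +1 → 5 = f.
Latitude subsquare d = 3; +1 → 4 = e.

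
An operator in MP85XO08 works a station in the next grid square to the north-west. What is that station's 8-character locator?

Longitude extended square 0; −1 → -1, wraps to 9, carry into subsquare.
Longitude subsquare x = 23; −1 → 22 = w.
Latitude extended square 8; +1 → 9.

MP85wo99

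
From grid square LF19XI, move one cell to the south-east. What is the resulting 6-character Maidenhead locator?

LF29ah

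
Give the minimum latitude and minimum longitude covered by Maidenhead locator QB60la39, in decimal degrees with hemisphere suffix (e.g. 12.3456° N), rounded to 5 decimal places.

Field Q=16, B=1: +16·20° lon, +1·10° lat → SW at lon 140°, lat -80°.
Square 6, 0: +6·2° lon, +0·1° lat → SW at lon 152°, lat -80°.
Subsquare l=11, a=0: +11·0.0833333° lon, +0·0.0416667° lat → SW at lon 152.917°, lat -80°.
Extended square 3, 9: +3·0.00833333° lon, +9·0.00416667° lat → SW at lon 152.942°, lat -79.9625°.
latitude 79.96250° S, longitude 152.94167° E.

79.96250° S, 152.94167° E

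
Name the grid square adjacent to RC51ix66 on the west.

RC51ix56

Longitude extended square 6; −1 → 5.
The latitude characters are unchanged.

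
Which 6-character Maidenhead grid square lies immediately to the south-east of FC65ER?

Longitude subsquare e = 4; +1 → 5 = f.
Latitude subsquare r = 17; −1 → 16 = q.

FC65fq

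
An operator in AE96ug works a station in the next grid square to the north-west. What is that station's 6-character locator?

AE96th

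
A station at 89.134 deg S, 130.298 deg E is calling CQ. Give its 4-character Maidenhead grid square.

PA50

Add 180° to longitude and 90° to latitude: 310.30, 0.87.
Field: 310.30/20 → 15 → P, 0.87/10 → 0 → A; chars PA.
Square: 10.30/2 → 5, 0.87/1 → 0; chars 50.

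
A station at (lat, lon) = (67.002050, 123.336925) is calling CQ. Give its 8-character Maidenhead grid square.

PP17qa00

Shift to the Maidenhead origin (180°W, 90°S): lon 303.33693, lat 157.00205.
Field (20°×10°, letters A–R): lon ⌊303.33693/20⌋ = 15 → P; lat ⌊157.00205/10⌋ = 15 → P.
Square (2°×1°, digits 0–9): lon ⌊3.33693/2⌋ = 1; lat ⌊7.00205/1⌋ = 7.
Subsquare (5′×2.5′, letters a–x): lon ⌊1.33693/0.0833333⌋ = 16 → q; lat ⌊0.00205/0.0416667⌋ = 0 → a.
Extended square (30″×15″, digits 0–9): lon ⌊0.00359/0.00833333⌋ = 0; lat ⌊0.00205/0.00416667⌋ = 0.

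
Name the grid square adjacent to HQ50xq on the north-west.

Longitude subsquare x = 23; −1 → 22 = w.
Latitude subsquare q = 16; +1 → 17 = r.

HQ50wr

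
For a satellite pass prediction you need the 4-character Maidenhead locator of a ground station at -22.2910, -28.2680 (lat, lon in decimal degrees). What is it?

Offset from 180°W / 90°S: lon 151.73°, lat 67.71°.
Field: lon ⌊151.73/20⌋ = 7 → H; lat ⌊67.71/10⌋ = 6 → G.
Square: lon ⌊11.73/2⌋ = 5; lat ⌊7.71/1⌋ = 7.

HG57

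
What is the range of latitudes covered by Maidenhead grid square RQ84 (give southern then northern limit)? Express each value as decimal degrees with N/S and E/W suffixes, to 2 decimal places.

74.00° N, 75.00° N

Field R=17, Q=16: +17·20° lon, +16·10° lat → SW at lon 160°, lat 70°.
Square 8, 4: +8·2° lon, +4·1° lat → SW at lon 176°, lat 74°.
Cell spans 2° lon × 1° lat.
south 74.00° N, north 75.00° N.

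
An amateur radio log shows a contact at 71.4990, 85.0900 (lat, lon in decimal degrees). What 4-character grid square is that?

NQ21

Offset from 180°W / 90°S: lon 265.09°, lat 161.50°.
Field: lon ⌊265.09/20⌋ = 13 → N; lat ⌊161.50/10⌋ = 16 → Q.
Square: lon ⌊5.09/2⌋ = 2; lat ⌊1.50/1⌋ = 1.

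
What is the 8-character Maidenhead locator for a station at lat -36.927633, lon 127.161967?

Offset from 180°W / 90°S: lon 307.16197°, lat 53.07237°.
Field: 307.16197/20 → 15 → P, 53.07237/10 → 5 → F; chars PF.
Square: 7.16197/2 → 3, 3.07237/1 → 3; chars 33.
Subsquare: 1.16197/0.0833333 → 13 → n, 0.07237/0.0416667 → 1 → b; chars nb.
Extended square: 0.07863/0.00833333 → 9, 0.03070/0.00416667 → 7; chars 97.

PF33nb97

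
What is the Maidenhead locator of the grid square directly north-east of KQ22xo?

KQ32ap

Longitude subsquare x = 23; +1 → 24, wraps to 0 = a, carry into square.
Longitude square 2; +1 → 3.
Latitude subsquare o = 14; +1 → 15 = p.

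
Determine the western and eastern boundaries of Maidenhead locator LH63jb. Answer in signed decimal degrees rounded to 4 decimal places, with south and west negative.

Field L=11, H=7: +11·20° lon, +7·10° lat → SW at lon 40°, lat -20°.
Square 6, 3: +6·2° lon, +3·1° lat → SW at lon 52°, lat -17°.
Subsquare j=9, b=1: +9·0.0833333° lon, +1·0.0416667° lat → SW at lon 52.75°, lat -16.9583°.
Cell spans 0.0833333° lon × 0.0416667° lat.
west 52.7500, east 52.8333.

52.7500, 52.8333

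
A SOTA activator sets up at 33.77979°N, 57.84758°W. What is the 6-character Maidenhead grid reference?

GM13bs

Shift to the Maidenhead origin (180°W, 90°S): lon 122.1524, lat 123.7798.
Field: 122.1524/20 → 6 → G, 123.7798/10 → 12 → M; chars GM.
Square: 2.1524/2 → 1, 3.7798/1 → 3; chars 13.
Subsquare: 0.1524/0.0833333 → 1 → b, 0.7798/0.0416667 → 18 → s; chars bs.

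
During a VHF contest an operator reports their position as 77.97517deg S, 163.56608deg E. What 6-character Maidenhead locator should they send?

Offset from 180°W / 90°S: lon 343.5661°, lat 12.0248°.
Field (20°×10°, letters A–R): lon ⌊343.5661/20⌋ = 17 → R; lat ⌊12.0248/10⌋ = 1 → B.
Square (2°×1°, digits 0–9): lon ⌊3.5661/2⌋ = 1; lat ⌊2.0248/1⌋ = 2.
Subsquare (5′×2.5′, letters a–x): lon ⌊1.5661/0.0833333⌋ = 18 → s; lat ⌊0.0248/0.0416667⌋ = 0 → a.

RB12sa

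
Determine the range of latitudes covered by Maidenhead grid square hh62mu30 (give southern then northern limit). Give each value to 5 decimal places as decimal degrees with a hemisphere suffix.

Field H=7, H=7: +7·20° lon, +7·10° lat → SW at lon -40°, lat -20°.
Square 6, 2: +6·2° lon, +2·1° lat → SW at lon -28°, lat -18°.
Subsquare m=12, u=20: +12·0.0833333° lon, +20·0.0416667° lat → SW at lon -27°, lat -17.1667°.
Extended square 3, 0: +3·0.00833333° lon, +0·0.00416667° lat → SW at lon -26.975°, lat -17.1667°.
Cell spans 0.00833333° lon × 0.00416667° lat.
south 17.16667° S, north 17.16250° S.

17.16667° S, 17.16250° S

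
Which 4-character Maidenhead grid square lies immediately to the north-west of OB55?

OB46

Longitude square 5; −1 → 4.
Latitude square 5; +1 → 6.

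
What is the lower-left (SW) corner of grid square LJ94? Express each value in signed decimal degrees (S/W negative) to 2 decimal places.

Field L=11, J=9: +11·20° lon, +9·10° lat → SW at lon 40°, lat 0°.
Square 9, 4: +9·2° lon, +4·1° lat → SW at lon 58°, lat 4°.
latitude 4.00, longitude 58.00.

4.00, 58.00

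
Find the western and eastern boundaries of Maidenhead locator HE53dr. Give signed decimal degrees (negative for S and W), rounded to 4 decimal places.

Field H=7, E=4: +7·20° lon, +4·10° lat → SW at lon -40°, lat -50°.
Square 5, 3: +5·2° lon, +3·1° lat → SW at lon -30°, lat -47°.
Subsquare d=3, r=17: +3·0.0833333° lon, +17·0.0416667° lat → SW at lon -29.75°, lat -46.2917°.
Cell spans 0.0833333° lon × 0.0416667° lat.
west -29.7500, east -29.6667.

-29.7500, -29.6667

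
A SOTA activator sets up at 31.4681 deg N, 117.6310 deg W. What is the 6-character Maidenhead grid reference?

Shift to the Maidenhead origin (180°W, 90°S): lon 62.3690, lat 121.4681.
Field: lon ⌊62.3690/20⌋ = 3 → D; lat ⌊121.4681/10⌋ = 12 → M.
Square: lon ⌊2.3690/2⌋ = 1; lat ⌊1.4681/1⌋ = 1.
Subsquare: lon ⌊0.3690/0.0833333⌋ = 4 → e; lat ⌊0.4681/0.0416667⌋ = 11 → l.

DM11el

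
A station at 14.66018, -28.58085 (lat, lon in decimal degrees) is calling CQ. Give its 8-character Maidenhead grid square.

HK54rp08

Shift to the Maidenhead origin (180°W, 90°S): lon 151.41915, lat 104.66018.
Field (20°×10°, letters A–R): lon ⌊151.41915/20⌋ = 7 → H; lat ⌊104.66018/10⌋ = 10 → K.
Square (2°×1°, digits 0–9): lon ⌊11.41915/2⌋ = 5; lat ⌊4.66018/1⌋ = 4.
Subsquare (5′×2.5′, letters a–x): lon ⌊1.41915/0.0833333⌋ = 17 → r; lat ⌊0.66018/0.0416667⌋ = 15 → p.
Extended square (30″×15″, digits 0–9): lon ⌊0.00248/0.00833333⌋ = 0; lat ⌊0.03518/0.00416667⌋ = 8.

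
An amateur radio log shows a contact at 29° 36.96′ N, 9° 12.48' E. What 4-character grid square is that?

JL49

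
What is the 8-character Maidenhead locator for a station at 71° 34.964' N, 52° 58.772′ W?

Shift to the Maidenhead origin (180°W, 90°S): lon 127.02047, lat 161.58273.
Field: lon ⌊127.02047/20⌋ = 6 → G; lat ⌊161.58273/10⌋ = 16 → Q.
Square: lon ⌊7.02047/2⌋ = 3; lat ⌊1.58273/1⌋ = 1.
Subsquare: lon ⌊1.02047/0.0833333⌋ = 12 → m; lat ⌊0.58273/0.0416667⌋ = 13 → n.
Extended square: lon ⌊0.02047/0.00833333⌋ = 2; lat ⌊0.04107/0.00416667⌋ = 9.

GQ31mn29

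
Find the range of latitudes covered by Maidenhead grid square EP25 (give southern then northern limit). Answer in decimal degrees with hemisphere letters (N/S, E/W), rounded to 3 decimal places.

65.000° N, 66.000° N

Field E=4, P=15: +4·20° lon, +15·10° lat → SW at lon -100°, lat 60°.
Square 2, 5: +2·2° lon, +5·1° lat → SW at lon -96°, lat 65°.
Cell spans 2° lon × 1° lat.
south 65.000° N, north 66.000° N.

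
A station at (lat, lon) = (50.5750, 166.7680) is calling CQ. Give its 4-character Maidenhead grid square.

Add 180° to longitude and 90° to latitude: 346.77, 140.57.
Field: lon ⌊346.77/20⌋ = 17 → R; lat ⌊140.57/10⌋ = 14 → O.
Square: lon ⌊6.77/2⌋ = 3; lat ⌊0.57/1⌋ = 0.

RO30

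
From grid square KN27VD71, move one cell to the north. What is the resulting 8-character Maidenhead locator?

Latitude extended square 1; +1 → 2.
The longitude characters are unchanged.

KN27vd72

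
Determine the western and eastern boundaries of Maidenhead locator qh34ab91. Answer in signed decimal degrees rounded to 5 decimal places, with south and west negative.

146.07500, 146.08333

Field Q=16, H=7: +16·20° lon, +7·10° lat → SW at lon 140°, lat -20°.
Square 3, 4: +3·2° lon, +4·1° lat → SW at lon 146°, lat -16°.
Subsquare a=0, b=1: +0·0.0833333° lon, +1·0.0416667° lat → SW at lon 146°, lat -15.9583°.
Extended square 9, 1: +9·0.00833333° lon, +1·0.00416667° lat → SW at lon 146.075°, lat -15.9542°.
Cell spans 0.00833333° lon × 0.00416667° lat.
west 146.07500, east 146.08333.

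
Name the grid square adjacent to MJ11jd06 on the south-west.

MJ11id95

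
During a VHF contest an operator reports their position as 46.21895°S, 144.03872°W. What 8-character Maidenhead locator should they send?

Shift to the Maidenhead origin (180°W, 90°S): lon 35.96128, lat 43.78105.
Field (20°×10°, letters A–R): lon ⌊35.96128/20⌋ = 1 → B; lat ⌊43.78105/10⌋ = 4 → E.
Square (2°×1°, digits 0–9): lon ⌊15.96128/2⌋ = 7; lat ⌊3.78105/1⌋ = 3.
Subsquare (5′×2.5′, letters a–x): lon ⌊1.96128/0.0833333⌋ = 23 → x; lat ⌊0.78105/0.0416667⌋ = 18 → s.
Extended square (30″×15″, digits 0–9): lon ⌊0.04461/0.00833333⌋ = 5; lat ⌊0.03105/0.00416667⌋ = 7.

BE73xs57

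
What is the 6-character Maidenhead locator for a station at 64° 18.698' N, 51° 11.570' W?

GP44jh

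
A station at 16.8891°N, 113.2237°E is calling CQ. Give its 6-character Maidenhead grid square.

Offset from 180°W / 90°S: lon 293.2237°, lat 106.8891°.
Field: lon ⌊293.2237/20⌋ = 14 → O; lat ⌊106.8891/10⌋ = 10 → K.
Square: lon ⌊13.2237/2⌋ = 6; lat ⌊6.8891/1⌋ = 6.
Subsquare: lon ⌊1.2237/0.0833333⌋ = 14 → o; lat ⌊0.8891/0.0416667⌋ = 21 → v.

OK66ov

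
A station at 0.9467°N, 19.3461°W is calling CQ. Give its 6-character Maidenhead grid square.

IJ00hw

Add 180° to longitude and 90° to latitude: 160.6539, 90.9467.
Field: 160.6539/20 → 8 → I, 90.9467/10 → 9 → J; chars IJ.
Square: 0.6539/2 → 0, 0.9467/1 → 0; chars 00.
Subsquare: 0.6539/0.0833333 → 7 → h, 0.9467/0.0416667 → 22 → w; chars hw.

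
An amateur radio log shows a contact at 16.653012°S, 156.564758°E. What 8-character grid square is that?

QH83gi73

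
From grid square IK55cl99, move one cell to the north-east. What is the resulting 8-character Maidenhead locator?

Longitude extended square 9; +1 → 10, wraps to 0, carry into subsquare.
Longitude subsquare c = 2; +1 → 3 = d.
Latitude extended square 9; +1 → 10, wraps to 0, carry into subsquare.
Latitude subsquare l = 11; +1 → 12 = m.

IK55dm00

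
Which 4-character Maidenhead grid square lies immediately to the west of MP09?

LP99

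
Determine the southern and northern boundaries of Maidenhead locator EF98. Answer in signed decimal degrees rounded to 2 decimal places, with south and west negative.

Field E=4, F=5: +4·20° lon, +5·10° lat → SW at lon -100°, lat -40°.
Square 9, 8: +9·2° lon, +8·1° lat → SW at lon -82°, lat -32°.
Cell spans 2° lon × 1° lat.
south -32.00, north -31.00.

-32.00, -31.00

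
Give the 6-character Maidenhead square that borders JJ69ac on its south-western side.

Longitude subsquare a = 0; −1 → -1, wraps to 23 = x, carry into square.
Longitude square 6; −1 → 5.
Latitude subsquare c = 2; −1 → 1 = b.

JJ59xb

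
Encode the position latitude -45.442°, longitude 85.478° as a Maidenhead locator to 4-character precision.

NE24

Shift to the Maidenhead origin (180°W, 90°S): lon 265.48, lat 44.56.
Field (20°×10°, letters A–R): 265.48/20 → 13 → N, 44.56/10 → 4 → E; chars NE.
Square (2°×1°, digits 0–9): 5.48/2 → 2, 4.56/1 → 4; chars 24.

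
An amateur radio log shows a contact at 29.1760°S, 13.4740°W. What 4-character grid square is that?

Shift to the Maidenhead origin (180°W, 90°S): lon 166.53, lat 60.82.
Field: 166.53/20 → 8 → I, 60.82/10 → 6 → G; chars IG.
Square: 6.53/2 → 3, 0.82/1 → 0; chars 30.

IG30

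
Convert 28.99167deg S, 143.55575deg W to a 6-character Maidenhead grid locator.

BG81fa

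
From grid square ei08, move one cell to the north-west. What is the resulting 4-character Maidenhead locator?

Longitude square 0; −1 → -1, wraps to 9, carry into field.
Longitude field E = 4; −1 → 3 = D.
Latitude square 8; +1 → 9.

DI99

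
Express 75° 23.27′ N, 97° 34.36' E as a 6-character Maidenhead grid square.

NQ85sj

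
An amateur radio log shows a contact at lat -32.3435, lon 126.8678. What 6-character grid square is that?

Offset from 180°W / 90°S: lon 306.8678°, lat 57.6565°.
Field: 306.8678/20 → 15 → P, 57.6565/10 → 5 → F; chars PF.
Square: 6.8678/2 → 3, 7.6565/1 → 7; chars 37.
Subsquare: 0.8678/0.0833333 → 10 → k, 0.6565/0.0416667 → 15 → p; chars kp.

PF37kp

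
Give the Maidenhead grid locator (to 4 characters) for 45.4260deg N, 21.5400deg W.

HN95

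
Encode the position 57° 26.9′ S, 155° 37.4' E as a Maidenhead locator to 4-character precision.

QD72

Add 180° to longitude and 90° to latitude: 335.62, 32.55.
Field (20°×10°, letters A–R): lon ⌊335.62/20⌋ = 16 → Q; lat ⌊32.55/10⌋ = 3 → D.
Square (2°×1°, digits 0–9): lon ⌊15.62/2⌋ = 7; lat ⌊2.55/1⌋ = 2.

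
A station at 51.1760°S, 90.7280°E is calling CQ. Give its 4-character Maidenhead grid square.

ND58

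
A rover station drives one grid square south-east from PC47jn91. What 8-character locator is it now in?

PC47kn00

Longitude extended square 9; +1 → 10, wraps to 0, carry into subsquare.
Longitude subsquare j = 9; +1 → 10 = k.
Latitude extended square 1; −1 → 0.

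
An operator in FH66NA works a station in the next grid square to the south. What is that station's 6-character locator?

FH65nx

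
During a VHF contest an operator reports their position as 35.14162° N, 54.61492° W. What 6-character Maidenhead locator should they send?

GM25qd

Shift to the Maidenhead origin (180°W, 90°S): lon 125.3851, lat 125.1416.
Field: 125.3851/20 → 6 → G, 125.1416/10 → 12 → M; chars GM.
Square: 5.3851/2 → 2, 5.1416/1 → 5; chars 25.
Subsquare: 1.3851/0.0833333 → 16 → q, 0.1416/0.0416667 → 3 → d; chars qd.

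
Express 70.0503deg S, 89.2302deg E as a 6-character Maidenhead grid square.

NB49ow

Shift to the Maidenhead origin (180°W, 90°S): lon 269.2302, lat 19.9497.
Field: lon ⌊269.2302/20⌋ = 13 → N; lat ⌊19.9497/10⌋ = 1 → B.
Square: lon ⌊9.2302/2⌋ = 4; lat ⌊9.9497/1⌋ = 9.
Subsquare: lon ⌊1.2302/0.0833333⌋ = 14 → o; lat ⌊0.9497/0.0416667⌋ = 22 → w.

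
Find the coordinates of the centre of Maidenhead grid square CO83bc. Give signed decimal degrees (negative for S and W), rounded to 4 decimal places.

Field C=2, O=14: +2·20° lon, +14·10° lat → SW at lon -140°, lat 50°.
Square 8, 3: +8·2° lon, +3·1° lat → SW at lon -124°, lat 53°.
Subsquare b=1, c=2: +1·0.0833333° lon, +2·0.0416667° lat → SW at lon -123.917°, lat 53.0833°.
Cell spans 0.0833333° lon × 0.0416667° lat. Centre is SW corner plus half of each.
latitude 53.1042, longitude -123.8750.

53.1042, -123.8750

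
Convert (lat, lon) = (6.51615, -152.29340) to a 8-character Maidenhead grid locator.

BJ36um43

Add 180° to longitude and 90° to latitude: 27.70660, 96.51615.
Field: 27.70660/20 → 1 → B, 96.51615/10 → 9 → J; chars BJ.
Square: 7.70660/2 → 3, 6.51615/1 → 6; chars 36.
Subsquare: 1.70660/0.0833333 → 20 → u, 0.51615/0.0416667 → 12 → m; chars um.
Extended square: 0.03993/0.00833333 → 4, 0.01615/0.00416667 → 3; chars 43.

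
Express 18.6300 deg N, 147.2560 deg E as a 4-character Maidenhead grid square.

Shift to the Maidenhead origin (180°W, 90°S): lon 327.26, lat 108.63.
Field: lon ⌊327.26/20⌋ = 16 → Q; lat ⌊108.63/10⌋ = 10 → K.
Square: lon ⌊7.26/2⌋ = 3; lat ⌊8.63/1⌋ = 8.

QK38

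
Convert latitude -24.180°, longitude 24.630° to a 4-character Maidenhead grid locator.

Add 180° to longitude and 90° to latitude: 204.63, 65.82.
Field: lon ⌊204.63/20⌋ = 10 → K; lat ⌊65.82/10⌋ = 6 → G.
Square: lon ⌊4.63/2⌋ = 2; lat ⌊5.82/1⌋ = 5.

KG25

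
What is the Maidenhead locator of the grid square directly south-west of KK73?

Longitude square 7; −1 → 6.
Latitude square 3; −1 → 2.

KK62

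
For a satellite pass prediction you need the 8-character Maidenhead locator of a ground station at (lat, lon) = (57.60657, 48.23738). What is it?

LO47co85

Offset from 180°W / 90°S: lon 228.23738°, lat 147.60657°.
Field (20°×10°, letters A–R): lon ⌊228.23738/20⌋ = 11 → L; lat ⌊147.60657/10⌋ = 14 → O.
Square (2°×1°, digits 0–9): lon ⌊8.23738/2⌋ = 4; lat ⌊7.60657/1⌋ = 7.
Subsquare (5′×2.5′, letters a–x): lon ⌊0.23738/0.0833333⌋ = 2 → c; lat ⌊0.60657/0.0416667⌋ = 14 → o.
Extended square (30″×15″, digits 0–9): lon ⌊0.07071/0.00833333⌋ = 8; lat ⌊0.02324/0.00416667⌋ = 5.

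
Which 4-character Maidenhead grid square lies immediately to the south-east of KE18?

KE27

Longitude square 1; +1 → 2.
Latitude square 8; −1 → 7.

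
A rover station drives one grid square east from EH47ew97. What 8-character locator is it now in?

EH47fw07

Longitude extended square 9; +1 → 10, wraps to 0, carry into subsquare.
Longitude subsquare e = 4; +1 → 5 = f.
The latitude characters are unchanged.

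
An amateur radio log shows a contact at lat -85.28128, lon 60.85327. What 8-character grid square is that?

Offset from 180°W / 90°S: lon 240.85327°, lat 4.71872°.
Field (20°×10°, letters A–R): lon ⌊240.85327/20⌋ = 12 → M; lat ⌊4.71872/10⌋ = 0 → A.
Square (2°×1°, digits 0–9): lon ⌊0.85327/2⌋ = 0; lat ⌊4.71872/1⌋ = 4.
Subsquare (5′×2.5′, letters a–x): lon ⌊0.85327/0.0833333⌋ = 10 → k; lat ⌊0.71872/0.0416667⌋ = 17 → r.
Extended square (30″×15″, digits 0–9): lon ⌊0.01994/0.00833333⌋ = 2; lat ⌊0.01039/0.00416667⌋ = 2.

MA04kr22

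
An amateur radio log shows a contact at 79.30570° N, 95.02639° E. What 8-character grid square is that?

NQ79mh33

Add 180° to longitude and 90° to latitude: 275.02639, 169.30570.
Field: 275.02639/20 → 13 → N, 169.30570/10 → 16 → Q; chars NQ.
Square: 15.02639/2 → 7, 9.30570/1 → 9; chars 79.
Subsquare: 1.02639/0.0833333 → 12 → m, 0.30570/0.0416667 → 7 → h; chars mh.
Extended square: 0.02639/0.00833333 → 3, 0.01403/0.00416667 → 3; chars 33.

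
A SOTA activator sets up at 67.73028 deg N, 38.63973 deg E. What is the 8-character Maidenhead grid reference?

KP97hr65

Offset from 180°W / 90°S: lon 218.63973°, lat 157.73028°.
Field: lon ⌊218.63973/20⌋ = 10 → K; lat ⌊157.73028/10⌋ = 15 → P.
Square: lon ⌊18.63973/2⌋ = 9; lat ⌊7.73028/1⌋ = 7.
Subsquare: lon ⌊0.63973/0.0833333⌋ = 7 → h; lat ⌊0.73028/0.0416667⌋ = 17 → r.
Extended square: lon ⌊0.05640/0.00833333⌋ = 6; lat ⌊0.02195/0.00416667⌋ = 5.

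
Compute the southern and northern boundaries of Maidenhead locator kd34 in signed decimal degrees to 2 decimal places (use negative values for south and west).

-56.00, -55.00

Field K=10, D=3: +10·20° lon, +3·10° lat → SW at lon 20°, lat -60°.
Square 3, 4: +3·2° lon, +4·1° lat → SW at lon 26°, lat -56°.
Cell spans 2° lon × 1° lat.
south -56.00, north -55.00.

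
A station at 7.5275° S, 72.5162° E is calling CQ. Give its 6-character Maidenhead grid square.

Shift to the Maidenhead origin (180°W, 90°S): lon 252.5162, lat 82.4725.
Field: lon ⌊252.5162/20⌋ = 12 → M; lat ⌊82.4725/10⌋ = 8 → I.
Square: lon ⌊12.5162/2⌋ = 6; lat ⌊2.4725/1⌋ = 2.
Subsquare: lon ⌊0.5162/0.0833333⌋ = 6 → g; lat ⌊0.4725/0.0416667⌋ = 11 → l.

MI62gl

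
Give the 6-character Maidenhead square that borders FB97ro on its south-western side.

FB97qn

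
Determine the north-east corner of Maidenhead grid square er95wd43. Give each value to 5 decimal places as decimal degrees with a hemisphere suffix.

85.14167° N, 80.12500° W

Field E=4, R=17: +4·20° lon, +17·10° lat → SW at lon -100°, lat 80°.
Square 9, 5: +9·2° lon, +5·1° lat → SW at lon -82°, lat 85°.
Subsquare w=22, d=3: +22·0.0833333° lon, +3·0.0416667° lat → SW at lon -80.1667°, lat 85.125°.
Extended square 4, 3: +4·0.00833333° lon, +3·0.00416667° lat → SW at lon -80.1333°, lat 85.1375°.
Cell spans 0.00833333° lon × 0.00416667° lat. NE corner is SW corner plus one full cell.
latitude 85.14167° N, longitude 80.12500° W.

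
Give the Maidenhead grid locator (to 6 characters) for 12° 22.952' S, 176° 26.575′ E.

Add 180° to longitude and 90° to latitude: 356.4429, 77.6175.
Field: lon ⌊356.4429/20⌋ = 17 → R; lat ⌊77.6175/10⌋ = 7 → H.
Square: lon ⌊16.4429/2⌋ = 8; lat ⌊7.6175/1⌋ = 7.
Subsquare: lon ⌊0.4429/0.0833333⌋ = 5 → f; lat ⌊0.6175/0.0416667⌋ = 14 → o.

RH87fo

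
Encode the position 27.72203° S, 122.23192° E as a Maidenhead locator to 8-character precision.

PG12cg76

Add 180° to longitude and 90° to latitude: 302.23192, 62.27797.
Field (20°×10°, letters A–R): lon ⌊302.23192/20⌋ = 15 → P; lat ⌊62.27797/10⌋ = 6 → G.
Square (2°×1°, digits 0–9): lon ⌊2.23192/2⌋ = 1; lat ⌊2.27797/1⌋ = 2.
Subsquare (5′×2.5′, letters a–x): lon ⌊0.23192/0.0833333⌋ = 2 → c; lat ⌊0.27797/0.0416667⌋ = 6 → g.
Extended square (30″×15″, digits 0–9): lon ⌊0.06525/0.00833333⌋ = 7; lat ⌊0.02797/0.00416667⌋ = 6.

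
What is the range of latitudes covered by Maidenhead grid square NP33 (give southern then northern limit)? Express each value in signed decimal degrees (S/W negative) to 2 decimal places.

Field N=13, P=15: +13·20° lon, +15·10° lat → SW at lon 80°, lat 60°.
Square 3, 3: +3·2° lon, +3·1° lat → SW at lon 86°, lat 63°.
Cell spans 2° lon × 1° lat.
south 63.00, north 64.00.

63.00, 64.00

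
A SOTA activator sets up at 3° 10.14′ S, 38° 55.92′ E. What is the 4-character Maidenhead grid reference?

KI96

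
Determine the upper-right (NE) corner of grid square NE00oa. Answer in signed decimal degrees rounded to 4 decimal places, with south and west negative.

-49.9583, 81.2500

Field N=13, E=4: +13·20° lon, +4·10° lat → SW at lon 80°, lat -50°.
Square 0, 0: +0·2° lon, +0·1° lat → SW at lon 80°, lat -50°.
Subsquare o=14, a=0: +14·0.0833333° lon, +0·0.0416667° lat → SW at lon 81.1667°, lat -50°.
Cell spans 0.0833333° lon × 0.0416667° lat. NE corner is SW corner plus one full cell.
latitude -49.9583, longitude 81.2500.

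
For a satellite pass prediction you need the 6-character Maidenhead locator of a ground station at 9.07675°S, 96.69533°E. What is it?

NI80iw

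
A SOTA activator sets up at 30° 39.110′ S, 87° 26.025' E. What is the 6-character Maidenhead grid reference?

NF39ri

Shift to the Maidenhead origin (180°W, 90°S): lon 267.4338, lat 59.3482.
Field: 267.4338/20 → 13 → N, 59.3482/10 → 5 → F; chars NF.
Square: 7.4338/2 → 3, 9.3482/1 → 9; chars 39.
Subsquare: 1.4338/0.0833333 → 17 → r, 0.3482/0.0416667 → 8 → i; chars ri.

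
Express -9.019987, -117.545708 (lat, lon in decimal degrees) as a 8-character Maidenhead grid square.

Offset from 180°W / 90°S: lon 62.45429°, lat 80.98001°.
Field: lon ⌊62.45429/20⌋ = 3 → D; lat ⌊80.98001/10⌋ = 8 → I.
Square: lon ⌊2.45429/2⌋ = 1; lat ⌊0.98001/1⌋ = 0.
Subsquare: lon ⌊0.45429/0.0833333⌋ = 5 → f; lat ⌊0.98001/0.0416667⌋ = 23 → x.
Extended square: lon ⌊0.03763/0.00833333⌋ = 4; lat ⌊0.02168/0.00416667⌋ = 5.

DI10fx45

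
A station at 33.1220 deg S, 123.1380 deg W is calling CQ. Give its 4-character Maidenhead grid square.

Offset from 180°W / 90°S: lon 56.86°, lat 56.88°.
Field: lon ⌊56.86/20⌋ = 2 → C; lat ⌊56.88/10⌋ = 5 → F.
Square: lon ⌊16.86/2⌋ = 8; lat ⌊6.88/1⌋ = 6.

CF86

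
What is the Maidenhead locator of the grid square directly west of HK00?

GK90

Longitude square 0; −1 → -1, wraps to 9, carry into field.
Longitude field H = 7; −1 → 6 = G.
The latitude characters are unchanged.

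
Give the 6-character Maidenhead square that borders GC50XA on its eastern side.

GC60aa

Longitude subsquare x = 23; +1 → 24, wraps to 0 = a, carry into square.
Longitude square 5; +1 → 6.
The latitude characters are unchanged.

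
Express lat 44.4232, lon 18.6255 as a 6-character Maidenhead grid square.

JN94hk

Shift to the Maidenhead origin (180°W, 90°S): lon 198.6255, lat 134.4232.
Field: 198.6255/20 → 9 → J, 134.4232/10 → 13 → N; chars JN.
Square: 18.6255/2 → 9, 4.4232/1 → 4; chars 94.
Subsquare: 0.6255/0.0833333 → 7 → h, 0.4232/0.0416667 → 10 → k; chars hk.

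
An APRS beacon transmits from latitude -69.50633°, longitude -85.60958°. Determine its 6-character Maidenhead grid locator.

EC70el

Add 180° to longitude and 90° to latitude: 94.3904, 20.4937.
Field: lon ⌊94.3904/20⌋ = 4 → E; lat ⌊20.4937/10⌋ = 2 → C.
Square: lon ⌊14.3904/2⌋ = 7; lat ⌊0.4937/1⌋ = 0.
Subsquare: lon ⌊0.3904/0.0833333⌋ = 4 → e; lat ⌊0.4937/0.0416667⌋ = 11 → l.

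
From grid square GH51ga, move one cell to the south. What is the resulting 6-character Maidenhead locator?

GH50gx

Latitude subsquare a = 0; −1 → -1, wraps to 23 = x, carry into square.
Latitude square 1; −1 → 0.
The longitude characters are unchanged.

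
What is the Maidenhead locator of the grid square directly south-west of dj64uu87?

DJ64uu76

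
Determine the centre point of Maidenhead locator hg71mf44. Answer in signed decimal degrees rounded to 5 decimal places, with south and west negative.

-28.77292, -24.96250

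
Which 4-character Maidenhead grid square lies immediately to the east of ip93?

Longitude square 9; +1 → 10, wraps to 0, carry into field.
Longitude field I = 8; +1 → 9 = J.
The latitude characters are unchanged.

JP03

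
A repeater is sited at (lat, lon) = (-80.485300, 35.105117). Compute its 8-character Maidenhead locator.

KA79nm23

Add 180° to longitude and 90° to latitude: 215.10512, 9.51470.
Field: lon ⌊215.10512/20⌋ = 10 → K; lat ⌊9.51470/10⌋ = 0 → A.
Square: lon ⌊15.10512/2⌋ = 7; lat ⌊9.51470/1⌋ = 9.
Subsquare: lon ⌊1.10512/0.0833333⌋ = 13 → n; lat ⌊0.51470/0.0416667⌋ = 12 → m.
Extended square: lon ⌊0.02178/0.00833333⌋ = 2; lat ⌊0.01470/0.00416667⌋ = 3.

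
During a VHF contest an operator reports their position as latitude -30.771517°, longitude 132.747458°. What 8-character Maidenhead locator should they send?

Offset from 180°W / 90°S: lon 312.74746°, lat 59.22848°.
Field (20°×10°, letters A–R): lon ⌊312.74746/20⌋ = 15 → P; lat ⌊59.22848/10⌋ = 5 → F.
Square (2°×1°, digits 0–9): lon ⌊12.74746/2⌋ = 6; lat ⌊9.22848/1⌋ = 9.
Subsquare (5′×2.5′, letters a–x): lon ⌊0.74746/0.0833333⌋ = 8 → i; lat ⌊0.22848/0.0416667⌋ = 5 → f.
Extended square (30″×15″, digits 0–9): lon ⌊0.08079/0.00833333⌋ = 9; lat ⌊0.02015/0.00416667⌋ = 4.

PF69if94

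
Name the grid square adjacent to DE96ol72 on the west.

DE96ol62

Longitude extended square 7; −1 → 6.
The latitude characters are unchanged.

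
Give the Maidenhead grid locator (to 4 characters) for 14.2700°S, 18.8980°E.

JH95

Offset from 180°W / 90°S: lon 198.90°, lat 75.73°.
Field: lon ⌊198.90/20⌋ = 9 → J; lat ⌊75.73/10⌋ = 7 → H.
Square: lon ⌊18.90/2⌋ = 9; lat ⌊5.73/1⌋ = 5.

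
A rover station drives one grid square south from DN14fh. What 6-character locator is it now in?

Latitude subsquare h = 7; −1 → 6 = g.
The longitude characters are unchanged.

DN14fg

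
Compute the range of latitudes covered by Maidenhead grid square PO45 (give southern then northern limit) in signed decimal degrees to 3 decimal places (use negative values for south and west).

55.000, 56.000

Field P=15, O=14: +15·20° lon, +14·10° lat → SW at lon 120°, lat 50°.
Square 4, 5: +4·2° lon, +5·1° lat → SW at lon 128°, lat 55°.
Cell spans 2° lon × 1° lat.
south 55.000, north 56.000.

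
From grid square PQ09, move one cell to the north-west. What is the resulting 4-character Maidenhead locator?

OR90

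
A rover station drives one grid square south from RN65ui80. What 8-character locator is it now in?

RN65uh89

Latitude extended square 0; −1 → -1, wraps to 9, carry into subsquare.
Latitude subsquare i = 8; −1 → 7 = h.
The longitude characters are unchanged.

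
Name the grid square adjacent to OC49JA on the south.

Latitude subsquare a = 0; −1 → -1, wraps to 23 = x, carry into square.
Latitude square 9; −1 → 8.
The longitude characters are unchanged.

OC48jx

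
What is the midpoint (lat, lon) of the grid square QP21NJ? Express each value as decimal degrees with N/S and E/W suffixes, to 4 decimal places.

61.3958° N, 145.1250° E

Field Q=16, P=15: +16·20° lon, +15·10° lat → SW at lon 140°, lat 60°.
Square 2, 1: +2·2° lon, +1·1° lat → SW at lon 144°, lat 61°.
Subsquare n=13, j=9: +13·0.0833333° lon, +9·0.0416667° lat → SW at lon 145.083°, lat 61.375°.
Cell spans 0.0833333° lon × 0.0416667° lat. Centre is SW corner plus half of each.
latitude 61.3958° N, longitude 145.1250° E.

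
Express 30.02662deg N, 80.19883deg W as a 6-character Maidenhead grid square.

EM90va

Offset from 180°W / 90°S: lon 99.8012°, lat 120.0266°.
Field: 99.8012/20 → 4 → E, 120.0266/10 → 12 → M; chars EM.
Square: 19.8012/2 → 9, 0.0266/1 → 0; chars 90.
Subsquare: 1.8012/0.0833333 → 21 → v, 0.0266/0.0416667 → 0 → a; chars va.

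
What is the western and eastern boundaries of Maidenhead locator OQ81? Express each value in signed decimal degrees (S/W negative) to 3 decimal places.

Field O=14, Q=16: +14·20° lon, +16·10° lat → SW at lon 100°, lat 70°.
Square 8, 1: +8·2° lon, +1·1° lat → SW at lon 116°, lat 71°.
Cell spans 2° lon × 1° lat.
west 116.000, east 118.000.

116.000, 118.000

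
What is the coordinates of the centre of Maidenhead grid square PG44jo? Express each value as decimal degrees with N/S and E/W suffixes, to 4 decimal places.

Field P=15, G=6: +15·20° lon, +6·10° lat → SW at lon 120°, lat -30°.
Square 4, 4: +4·2° lon, +4·1° lat → SW at lon 128°, lat -26°.
Subsquare j=9, o=14: +9·0.0833333° lon, +14·0.0416667° lat → SW at lon 128.75°, lat -25.4167°.
Cell spans 0.0833333° lon × 0.0416667° lat. Centre is SW corner plus half of each.
latitude 25.3958° S, longitude 128.7917° E.

25.3958° S, 128.7917° E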